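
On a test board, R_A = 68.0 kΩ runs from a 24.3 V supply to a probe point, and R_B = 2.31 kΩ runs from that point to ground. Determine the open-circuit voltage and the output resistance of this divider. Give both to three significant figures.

V_th = 0.798 V, R_th = 2.23 kΩ

V_th is the open-circuit tap voltage: 24.3 × 2.31/(68.0 + 2.31) = 0.798 V.
With the supply zeroed, R_A and R_B appear in parallel from the tap: R_th = R_A‖R_B = (68.0 × 2.31)/70.31 = 2.23 kΩ.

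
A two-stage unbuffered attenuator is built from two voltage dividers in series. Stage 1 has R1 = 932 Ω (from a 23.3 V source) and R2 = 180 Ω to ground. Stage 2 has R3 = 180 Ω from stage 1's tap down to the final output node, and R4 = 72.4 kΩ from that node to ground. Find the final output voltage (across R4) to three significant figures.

V_out ≈ 3.75 V

Stage 2 presents R3+R4 = 72580 Ω as a load on stage 1's tap.
Stage 1's lower leg becomes R2‖(R3+R4) = 179.6 Ω, so V_mid = 23.3 × 179.6/1112 = 3.764 V.
Stage 2 is itself unloaded: V_out = V_mid × R4/(R3+R4) = 3.764 × 72400/72580 = 3.75 V.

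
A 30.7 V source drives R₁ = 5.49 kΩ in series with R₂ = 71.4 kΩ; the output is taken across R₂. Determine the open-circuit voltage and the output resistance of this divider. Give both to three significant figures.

V_th = 28.5 V, R_th = 5.10 kΩ

V_th is the open-circuit tap voltage: 30.7 × 71.4/(5.49 + 71.4) = 28.5 V.
With the supply zeroed, R₁ and R₂ appear in parallel from the tap: R_th = R₁‖R₂ = (5.49 × 71.4)/76.89 = 5.10 kΩ.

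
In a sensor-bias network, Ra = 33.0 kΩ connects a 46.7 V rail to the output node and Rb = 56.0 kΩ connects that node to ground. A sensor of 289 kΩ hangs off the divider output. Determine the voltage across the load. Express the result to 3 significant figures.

The load sits in parallel with Rb: Rb‖R_L = (56.0 × 289) / (56.0 + 289) = 46.91 kΩ.
V_out = 46.7 × 46.91 / (33.0 + 46.91) = 46.7 × 46.91/79.91 = 27.4 V.
(Unloaded it would have been 29.4 V.)

V_out ≈ 27.4 V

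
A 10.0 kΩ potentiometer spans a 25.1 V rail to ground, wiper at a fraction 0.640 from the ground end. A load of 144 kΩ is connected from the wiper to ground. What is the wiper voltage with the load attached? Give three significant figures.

V ≈ 15.8 V

The wiper splits the pot into (1−α)R = 3.600 kΩ above and αR = 6.400 kΩ below.
Lower section ‖ load = 6.128 kΩ.
V_wiper = 25.1 × 6.128/(3.600 + 6.128) = 15.8 V.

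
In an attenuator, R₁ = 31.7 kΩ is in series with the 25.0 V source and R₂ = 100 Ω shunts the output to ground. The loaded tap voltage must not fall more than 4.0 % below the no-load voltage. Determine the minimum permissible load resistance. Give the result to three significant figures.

R_L(min) ≈ 2.39 kΩ

Output resistance R_th = R₁‖R₂ = (31700 × 100)/31800 = 99.69 Ω.
The fractional drop is R_th/(R_th + R_L); requiring this ≤ 0.0400 gives R_L ≥ R_th(1/0.0400 − 1) = 99.69 × 24.00 = 2.39 kΩ.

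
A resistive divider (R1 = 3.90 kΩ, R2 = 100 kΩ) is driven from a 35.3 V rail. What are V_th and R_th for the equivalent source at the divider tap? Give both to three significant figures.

V_th = 34.0 V, R_th = 3.75 kΩ

V_th is the open-circuit tap voltage: 35.3 × 100/(3.90 + 100) = 34.0 V.
With the supply zeroed, R1 and R2 appear in parallel from the tap: R_th = R1‖R2 = (3.90 × 100)/103.9 = 3.75 kΩ.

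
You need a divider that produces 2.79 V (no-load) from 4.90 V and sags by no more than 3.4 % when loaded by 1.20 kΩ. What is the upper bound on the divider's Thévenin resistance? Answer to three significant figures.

R_th ≤ 42.2 Ω

Loading drop = R_th/(R_th + R_L) ≤ 0.0340, so R_th ≤ R_L · ε/(1−ε) = 1.20 kΩ × 0.0340/0.9660 = 42.2 Ω.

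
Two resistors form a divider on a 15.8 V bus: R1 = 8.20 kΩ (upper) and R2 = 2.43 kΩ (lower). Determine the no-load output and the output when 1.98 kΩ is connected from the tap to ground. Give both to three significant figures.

Unloaded: 3.61 V; loaded: 1.86 V

Open-circuit: V = 15.8 × 2.43/(8.20 + 2.43) = 3.61 V.
With the load, R2 becomes R2‖R_L = 1.091 kΩ, so V = 15.8 × 1.091/9.291 = 1.86 V.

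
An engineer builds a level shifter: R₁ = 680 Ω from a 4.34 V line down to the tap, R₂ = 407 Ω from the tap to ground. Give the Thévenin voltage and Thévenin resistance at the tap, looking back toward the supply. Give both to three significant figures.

V_th is the open-circuit tap voltage: 4.34 × 407/(680 + 407) = 1.63 V.
With the supply zeroed, R₁ and R₂ appear in parallel from the tap: R_th = R₁‖R₂ = (680 × 407)/1087 = 255 Ω.

V_th = 1.63 V, R_th = 255 Ω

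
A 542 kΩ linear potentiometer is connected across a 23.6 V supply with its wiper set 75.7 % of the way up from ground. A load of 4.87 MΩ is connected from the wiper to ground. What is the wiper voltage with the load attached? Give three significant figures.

V ≈ 17.5 V

The wiper splits the pot into (1−α)R = 131.7 kΩ above and αR = 410.3 kΩ below.
Lower section ‖ load = 378.4 kΩ.
V_wiper = 23.6 × 378.4/(131.7 + 378.4) = 17.5 V.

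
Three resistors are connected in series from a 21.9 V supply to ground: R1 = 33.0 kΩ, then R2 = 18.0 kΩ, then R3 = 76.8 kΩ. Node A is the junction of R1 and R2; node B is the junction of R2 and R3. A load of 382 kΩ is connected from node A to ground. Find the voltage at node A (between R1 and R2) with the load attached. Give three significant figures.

Below node A the series string R2+R3 = 94.80 kΩ sits in parallel with the 382 kΩ load: 75.95 kΩ.
V_A = 21.9 × 75.95/(33.0 + 75.95) = 15.3 V.

V ≈ 15.3 V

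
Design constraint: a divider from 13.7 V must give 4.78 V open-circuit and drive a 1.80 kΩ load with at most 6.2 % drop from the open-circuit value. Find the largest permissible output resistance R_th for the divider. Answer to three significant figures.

Loading drop = R_th/(R_th + R_L) ≤ 0.0620, so R_th ≤ R_L · ε/(1−ε) = 1.80 kΩ × 0.0620/0.9380 = 119 Ω.

R_th ≤ 119 Ω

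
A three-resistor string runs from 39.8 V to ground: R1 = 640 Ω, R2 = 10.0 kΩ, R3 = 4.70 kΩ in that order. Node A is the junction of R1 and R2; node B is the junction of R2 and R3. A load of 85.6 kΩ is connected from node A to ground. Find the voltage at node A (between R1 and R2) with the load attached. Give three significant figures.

Below node A the series string R2+R3 = 14700 Ω sits in parallel with the 85600 Ω load: 12550 Ω.
V_A = 39.8 × 12550/(640 + 12550) = 37.9 V.

V ≈ 37.9 V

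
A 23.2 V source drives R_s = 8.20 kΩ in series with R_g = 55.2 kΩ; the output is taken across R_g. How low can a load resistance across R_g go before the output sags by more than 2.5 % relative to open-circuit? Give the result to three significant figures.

R_L(min) ≈ 278 kΩ

Output resistance R_th = R_s‖R_g = (8.20 × 55.2)/63.40 = 7.139 kΩ.
The fractional drop is R_th/(R_th + R_L); requiring this ≤ 0.0250 gives R_L ≥ R_th(1/0.0250 − 1) = 7.139 × 39.00 = 278 kΩ.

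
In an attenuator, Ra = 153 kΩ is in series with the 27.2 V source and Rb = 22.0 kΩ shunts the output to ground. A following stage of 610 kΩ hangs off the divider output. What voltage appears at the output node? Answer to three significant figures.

The load sits in parallel with Rb: Rb‖R_L = (22.0 × 610) / (22.0 + 610) = 21.23 kΩ.
V_out = 27.2 × 21.23 / (153 + 21.23) = 27.2 × 21.23/174.2 = 3.31 V.

V_out ≈ 3.31 V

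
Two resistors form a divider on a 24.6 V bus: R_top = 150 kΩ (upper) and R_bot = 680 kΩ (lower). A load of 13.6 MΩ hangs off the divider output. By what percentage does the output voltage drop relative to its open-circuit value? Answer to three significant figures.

The divider's output (Thévenin) resistance is R_top‖R_bot = 122.9 kΩ.
Fractional drop under load = R_th/(R_th + R_L) = 122.9 / (122.9 + 13600) = 0.008955.
So the output falls by 0.896 %.

0.896 %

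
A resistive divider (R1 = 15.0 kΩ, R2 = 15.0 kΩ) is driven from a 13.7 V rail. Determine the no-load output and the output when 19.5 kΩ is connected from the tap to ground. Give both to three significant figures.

Open-circuit: V = 13.7 × 15.0/(15.0 + 15.0) = 6.85 V.
With the load, R2 becomes R2‖R_L = 8.478 kΩ, so V = 13.7 × 8.478/23.48 = 4.95 V.

Unloaded: 6.85 V; loaded: 4.95 V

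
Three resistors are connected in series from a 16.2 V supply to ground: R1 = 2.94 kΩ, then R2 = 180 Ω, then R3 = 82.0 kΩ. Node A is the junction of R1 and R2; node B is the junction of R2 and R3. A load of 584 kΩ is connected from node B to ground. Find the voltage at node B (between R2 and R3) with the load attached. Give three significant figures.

V ≈ 15.5 V

At node B, R3 is in parallel with the load: R3‖R_L = 71900 Ω.
Below node A the resistance is R2 + (R3‖R_L) = 72080 Ω, so V_A = 16.2 × 72080/75020 = 15.57 V.
Then V_B = V_A × (R3‖R_L)/(R2 + R3‖R_L) = 15.57 × 71900/72080 = 15.5 V.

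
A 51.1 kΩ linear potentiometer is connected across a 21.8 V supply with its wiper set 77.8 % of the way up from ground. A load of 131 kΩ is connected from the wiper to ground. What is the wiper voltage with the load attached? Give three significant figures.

V ≈ 15.9 V

The wiper splits the pot into (1−α)R = 11.34 kΩ above and αR = 39.76 kΩ below.
Lower section ‖ load = 30.50 kΩ.
V_wiper = 21.8 × 30.50/(11.34 + 30.50) = 15.9 V.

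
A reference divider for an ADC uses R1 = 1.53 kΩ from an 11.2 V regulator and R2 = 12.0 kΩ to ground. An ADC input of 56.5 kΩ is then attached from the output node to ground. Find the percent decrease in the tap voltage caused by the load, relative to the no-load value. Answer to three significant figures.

2.35 %

The divider's output (Thévenin) resistance is R1‖R2 = 1.357 kΩ.
Fractional drop under load = R_th/(R_th + R_L) = 1.357 / (1.357 + 56.5) = 0.02345.
So the output falls by 2.35 %.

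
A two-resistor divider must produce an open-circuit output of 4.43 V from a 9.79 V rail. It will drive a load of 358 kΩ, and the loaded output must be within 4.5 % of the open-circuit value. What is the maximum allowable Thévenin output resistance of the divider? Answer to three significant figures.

Loading drop = R_th/(R_th + R_L) ≤ 0.0450, so R_th ≤ R_L · ε/(1−ε) = 358 kΩ × 0.0450/0.9550 = 16.9 kΩ.
(Any R1, R2 with R2/(R1+R2) = 0.453 and R1‖R2 ≤ 16.9 kΩ will meet the spec.)

R_th ≤ 16.9 kΩ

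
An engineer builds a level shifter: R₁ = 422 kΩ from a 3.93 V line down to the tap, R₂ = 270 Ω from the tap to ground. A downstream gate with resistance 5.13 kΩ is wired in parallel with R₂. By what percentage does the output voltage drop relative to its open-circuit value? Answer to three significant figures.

5.00 %

The divider's output (Thévenin) resistance is R₁‖R₂ = 269.8 Ω.
Fractional drop under load = R_th/(R_th + R_L) = 269.8 / (269.8 + 5130) = 0.04997.
So the output falls by 5.00 %.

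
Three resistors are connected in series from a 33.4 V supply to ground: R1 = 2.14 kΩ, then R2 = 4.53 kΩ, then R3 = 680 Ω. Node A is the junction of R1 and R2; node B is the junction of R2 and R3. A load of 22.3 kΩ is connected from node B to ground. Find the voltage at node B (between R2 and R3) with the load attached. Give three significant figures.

V ≈ 3.01 V

At node B, R3 is in parallel with the load: R3‖R_L = 659.9 Ω.
Below node A the resistance is R2 + (R3‖R_L) = 5190 Ω, so V_A = 33.4 × 5190/7330 = 23.65 V.
Then V_B = V_A × (R3‖R_L)/(R2 + R3‖R_L) = 23.65 × 659.9/5190 = 3.01 V.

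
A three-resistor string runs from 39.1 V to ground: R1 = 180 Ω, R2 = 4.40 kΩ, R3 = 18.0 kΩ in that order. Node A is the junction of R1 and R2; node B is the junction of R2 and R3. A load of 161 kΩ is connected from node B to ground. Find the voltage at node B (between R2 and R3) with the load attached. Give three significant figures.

At node B, R3 is in parallel with the load: R3‖R_L = 16190 Ω.
Below node A the resistance is R2 + (R3‖R_L) = 20590 Ω, so V_A = 39.1 × 20590/20770 = 38.76 V.
Then V_B = V_A × (R3‖R_L)/(R2 + R3‖R_L) = 38.76 × 16190/20590 = 30.5 V.

V ≈ 30.5 V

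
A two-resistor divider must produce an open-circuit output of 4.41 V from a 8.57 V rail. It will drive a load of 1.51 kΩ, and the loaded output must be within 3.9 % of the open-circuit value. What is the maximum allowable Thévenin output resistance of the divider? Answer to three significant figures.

R_th ≤ 61.3 Ω

Loading drop = R_th/(R_th + R_L) ≤ 0.0390, so R_th ≤ R_L · ε/(1−ε) = 1.51 kΩ × 0.0390/0.9610 = 61.3 Ω.
(Any R1, R2 with R2/(R1+R2) = 0.515 and R1‖R2 ≤ 61.3 Ω will meet the spec.)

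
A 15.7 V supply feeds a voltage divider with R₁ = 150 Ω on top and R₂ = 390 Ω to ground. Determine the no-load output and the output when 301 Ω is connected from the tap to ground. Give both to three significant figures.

Unloaded: 11.3 V; loaded: 8.34 V

Open-circuit: V = 15.7 × 390/(150 + 390) = 11.3 V.
With the load, R₂ becomes R₂‖R_L = 169.9 Ω, so V = 15.7 × 169.9/319.9 = 8.34 V.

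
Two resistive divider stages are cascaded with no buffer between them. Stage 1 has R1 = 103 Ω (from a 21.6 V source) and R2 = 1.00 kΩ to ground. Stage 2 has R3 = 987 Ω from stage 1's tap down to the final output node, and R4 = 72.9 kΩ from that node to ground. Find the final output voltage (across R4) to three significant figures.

V_out ≈ 19.3 V

Stage 2 presents R3+R4 = 73890 Ω as a load on stage 1's tap.
Stage 1's lower leg becomes R2‖(R3+R4) = 986.6 Ω, so V_mid = 21.6 × 986.6/1090 = 19.56 V.
Stage 2 is itself unloaded: V_out = V_mid × R4/(R3+R4) = 19.56 × 72900/73890 = 19.3 V.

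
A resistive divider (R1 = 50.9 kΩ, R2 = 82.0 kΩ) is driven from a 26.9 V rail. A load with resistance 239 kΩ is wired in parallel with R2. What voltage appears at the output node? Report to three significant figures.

V_out ≈ 14.7 V

The load sits in parallel with R2: R2‖R_L = (82.0 × 239) / (82.0 + 239) = 61.05 kΩ.
V_out = 26.9 × 61.05 / (50.9 + 61.05) = 26.9 × 61.05/112.0 = 14.7 V.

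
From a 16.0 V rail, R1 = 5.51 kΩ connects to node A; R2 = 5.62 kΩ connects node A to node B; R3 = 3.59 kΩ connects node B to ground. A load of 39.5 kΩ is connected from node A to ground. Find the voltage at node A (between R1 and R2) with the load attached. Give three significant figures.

Below node A the series string R2+R3 = 9.210 kΩ sits in parallel with the 39.5 kΩ load: 7.469 kΩ.
V_A = 16.0 × 7.469/(5.51 + 7.469) = 9.21 V.

V ≈ 9.21 V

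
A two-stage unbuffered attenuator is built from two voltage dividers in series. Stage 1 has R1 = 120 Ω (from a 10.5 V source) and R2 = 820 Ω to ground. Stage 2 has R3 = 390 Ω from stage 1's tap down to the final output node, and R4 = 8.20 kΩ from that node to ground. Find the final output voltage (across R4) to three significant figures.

V_out ≈ 8.64 V

Stage 2 presents R3+R4 = 8590 Ω as a load on stage 1's tap.
Stage 1's lower leg becomes R2‖(R3+R4) = 748.5 Ω, so V_mid = 10.5 × 748.5/868.5 = 9.049 V.
Stage 2 is itself unloaded: V_out = V_mid × R4/(R3+R4) = 9.049 × 8200/8590 = 8.64 V.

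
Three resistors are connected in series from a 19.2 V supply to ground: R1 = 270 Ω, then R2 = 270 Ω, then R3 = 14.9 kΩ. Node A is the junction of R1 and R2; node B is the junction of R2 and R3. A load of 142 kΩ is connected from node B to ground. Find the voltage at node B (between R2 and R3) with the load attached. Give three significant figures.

At node B, R3 is in parallel with the load: R3‖R_L = 13490 Ω.
Below node A the resistance is R2 + (R3‖R_L) = 13760 Ω, so V_A = 19.2 × 13760/14030 = 18.83 V.
Then V_B = V_A × (R3‖R_L)/(R2 + R3‖R_L) = 18.83 × 13490/13760 = 18.5 V.

V ≈ 18.5 V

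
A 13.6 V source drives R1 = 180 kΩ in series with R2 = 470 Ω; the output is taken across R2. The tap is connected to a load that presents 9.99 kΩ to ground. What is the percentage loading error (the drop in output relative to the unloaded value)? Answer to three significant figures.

The divider's output (Thévenin) resistance is R1‖R2 = 468.8 Ω.
Fractional drop under load = R_th/(R_th + R_L) = 468.8 / (468.8 + 9990) = 0.04482.
So the output falls by 4.48 %.

4.48 %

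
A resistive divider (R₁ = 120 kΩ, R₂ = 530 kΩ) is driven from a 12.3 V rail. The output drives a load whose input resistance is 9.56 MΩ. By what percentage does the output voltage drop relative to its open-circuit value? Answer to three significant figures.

The divider's output (Thévenin) resistance is R₁‖R₂ = 97.85 kΩ.
Fractional drop under load = R_th/(R_th + R_L) = 97.85 / (97.85 + 9560) = 0.01013.
So the output falls by 1.01 %.

1.01 %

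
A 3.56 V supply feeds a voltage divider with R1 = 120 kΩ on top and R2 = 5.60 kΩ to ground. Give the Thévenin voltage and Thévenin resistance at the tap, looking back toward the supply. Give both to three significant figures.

V_th = 0.159 V, R_th = 5.35 kΩ

V_th is the open-circuit tap voltage: 3.56 × 5.60/(120 + 5.60) = 0.159 V.
With the supply zeroed, R1 and R2 appear in parallel from the tap: R_th = R1‖R2 = (120 × 5.60)/125.6 = 5.35 kΩ.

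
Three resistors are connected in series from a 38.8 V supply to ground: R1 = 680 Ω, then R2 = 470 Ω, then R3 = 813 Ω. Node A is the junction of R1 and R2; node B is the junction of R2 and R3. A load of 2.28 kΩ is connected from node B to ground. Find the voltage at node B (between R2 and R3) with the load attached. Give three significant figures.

At node B, R3 is in parallel with the load: R3‖R_L = 599.3 Ω.
Below node A the resistance is R2 + (R3‖R_L) = 1069 Ω, so V_A = 38.8 × 1069/1749 = 23.72 V.
Then V_B = V_A × (R3‖R_L)/(R2 + R3‖R_L) = 23.72 × 599.3/1069 = 13.3 V.

V ≈ 13.3 V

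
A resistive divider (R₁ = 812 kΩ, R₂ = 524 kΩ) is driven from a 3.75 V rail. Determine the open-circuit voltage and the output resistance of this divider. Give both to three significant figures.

V_th = 1.47 V, R_th = 318 kΩ

V_th is the open-circuit tap voltage: 3.75 × 524/(812 + 524) = 1.47 V.
With the supply zeroed, R₁ and R₂ appear in parallel from the tap: R_th = R₁‖R₂ = (812 × 524)/1336 = 318 kΩ.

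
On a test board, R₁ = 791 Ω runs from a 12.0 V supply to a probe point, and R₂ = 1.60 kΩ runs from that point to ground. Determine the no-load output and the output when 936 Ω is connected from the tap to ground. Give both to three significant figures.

Unloaded: 8.03 V; loaded: 5.13 V

Open-circuit: V = 12.0 × 1600/(791 + 1600) = 8.03 V.
With the load, R₂ becomes R₂‖R_L = 590.5 Ω, so V = 12.0 × 590.5/1382 = 5.13 V.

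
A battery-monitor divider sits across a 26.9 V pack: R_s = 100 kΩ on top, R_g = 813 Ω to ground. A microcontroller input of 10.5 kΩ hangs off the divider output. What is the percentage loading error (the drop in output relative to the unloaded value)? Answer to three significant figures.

The divider's output (Thévenin) resistance is R_s‖R_g = 806.4 Ω.
Fractional drop under load = R_th/(R_th + R_L) = 806.4 / (806.4 + 10500) = 0.07133.
So the output falls by 7.13 %.

7.13 %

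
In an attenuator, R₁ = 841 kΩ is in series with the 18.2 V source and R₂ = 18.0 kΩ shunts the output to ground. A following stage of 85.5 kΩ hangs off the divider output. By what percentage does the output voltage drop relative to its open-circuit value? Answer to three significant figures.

17.1 %

The divider's output (Thévenin) resistance is R₁‖R₂ = 17.62 kΩ.
Fractional drop under load = R_th/(R_th + R_L) = 17.62 / (17.62 + 85.5) = 0.1709.
So the output falls by 17.1 %.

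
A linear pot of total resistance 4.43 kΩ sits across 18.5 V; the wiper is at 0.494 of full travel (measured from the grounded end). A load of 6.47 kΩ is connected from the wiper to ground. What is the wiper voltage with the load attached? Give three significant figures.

V ≈ 7.80 V

The wiper splits the pot into (1−α)R = 2.242 kΩ above and αR = 2.188 kΩ below.
Lower section ‖ load = 1.635 kΩ.
V_wiper = 18.5 × 1.635/(2.242 + 1.635) = 7.80 V.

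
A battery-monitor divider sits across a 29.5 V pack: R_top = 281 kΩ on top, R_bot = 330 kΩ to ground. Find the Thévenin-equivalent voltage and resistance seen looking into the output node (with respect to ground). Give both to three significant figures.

V_th = 15.9 V, R_th = 152 kΩ

V_th is the open-circuit tap voltage: 29.5 × 330/(281 + 330) = 15.9 V.
With the supply zeroed, R_top and R_bot appear in parallel from the tap: R_th = R_top‖R_bot = (281 × 330)/611.0 = 152 kΩ.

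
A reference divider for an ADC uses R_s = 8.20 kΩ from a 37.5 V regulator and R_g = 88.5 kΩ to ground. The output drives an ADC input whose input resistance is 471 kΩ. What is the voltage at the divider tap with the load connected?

The load sits in parallel with R_g: R_g‖R_L = (88.5 × 471) / (88.5 + 471) = 74.50 kΩ.
V_out = 37.5 × 74.50 / (8.20 + 74.50) = 37.5 × 74.50/82.70 = 33.8 V.
(Unloaded it would have been 34.3 V.)

V_out ≈ 33.8 V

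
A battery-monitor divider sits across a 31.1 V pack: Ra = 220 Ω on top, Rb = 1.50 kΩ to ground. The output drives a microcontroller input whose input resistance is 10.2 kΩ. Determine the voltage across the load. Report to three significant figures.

V_out ≈ 26.6 V

The load sits in parallel with Rb: Rb‖R_L = (1500 × 10200) / (1500 + 10200) = 1308 Ω.
V_out = 31.1 × 1308 / (220 + 1308) = 31.1 × 1308/1528 = 26.6 V.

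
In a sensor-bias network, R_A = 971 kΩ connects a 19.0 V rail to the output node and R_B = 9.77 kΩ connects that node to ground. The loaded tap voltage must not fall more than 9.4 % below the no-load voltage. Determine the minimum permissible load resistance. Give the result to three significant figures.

Output resistance R_th = R_A‖R_B = (971 × 9.77)/980.8 = 9.673 kΩ.
The fractional drop is R_th/(R_th + R_L); requiring this ≤ 0.0940 gives R_L ≥ R_th(1/0.0940 − 1) = 9.673 × 9.638 = 93.2 kΩ.

R_L(min) ≈ 93.2 kΩ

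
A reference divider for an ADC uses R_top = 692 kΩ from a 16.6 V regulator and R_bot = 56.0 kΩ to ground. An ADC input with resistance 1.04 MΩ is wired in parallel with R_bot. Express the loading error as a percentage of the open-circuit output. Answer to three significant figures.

4.75 %

The divider's output (Thévenin) resistance is R_top‖R_bot = 51.81 kΩ.
Fractional drop under load = R_th/(R_th + R_L) = 51.81 / (51.81 + 1040) = 0.04745.
So the output falls by 4.75 %.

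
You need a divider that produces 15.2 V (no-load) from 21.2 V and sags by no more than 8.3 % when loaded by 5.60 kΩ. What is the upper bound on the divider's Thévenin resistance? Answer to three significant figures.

R_th ≤ 507 Ω

Loading drop = R_th/(R_th + R_L) ≤ 0.0830, so R_th ≤ R_L · ε/(1−ε) = 5.60 kΩ × 0.0830/0.9170 = 507 Ω.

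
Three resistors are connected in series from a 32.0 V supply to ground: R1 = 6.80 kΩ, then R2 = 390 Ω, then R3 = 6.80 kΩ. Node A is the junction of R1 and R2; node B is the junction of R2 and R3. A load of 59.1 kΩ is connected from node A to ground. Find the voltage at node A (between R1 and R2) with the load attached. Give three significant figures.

Below node A the series string R2+R3 = 7190 Ω sits in parallel with the 59100 Ω load: 6410 Ω.
V_A = 32.0 × 6410/(6800 + 6410) = 15.5 V.

V ≈ 15.5 V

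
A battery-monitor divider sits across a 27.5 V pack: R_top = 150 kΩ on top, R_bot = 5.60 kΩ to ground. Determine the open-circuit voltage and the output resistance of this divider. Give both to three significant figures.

V_th is the open-circuit tap voltage: 27.5 × 5.60/(150 + 5.60) = 0.990 V.
With the supply zeroed, R_top and R_bot appear in parallel from the tap: R_th = R_top‖R_bot = (150 × 5.60)/155.6 = 5.40 kΩ.

V_th = 0.990 V, R_th = 5.40 kΩ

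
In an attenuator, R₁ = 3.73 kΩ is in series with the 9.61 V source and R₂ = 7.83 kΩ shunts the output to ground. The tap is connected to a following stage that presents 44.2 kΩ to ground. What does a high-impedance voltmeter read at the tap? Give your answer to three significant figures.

V_out ≈ 6.16 V

The load sits in parallel with R₂: R₂‖R_L = (7.83 × 44.2) / (7.83 + 44.2) = 6.652 kΩ.
V_out = 9.61 × 6.652 / (3.73 + 6.652) = 9.61 × 6.652/10.38 = 6.16 V.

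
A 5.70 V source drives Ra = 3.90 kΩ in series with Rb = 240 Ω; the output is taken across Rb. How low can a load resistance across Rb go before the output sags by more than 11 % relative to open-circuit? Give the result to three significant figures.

R_L(min) ≈ 1.83 kΩ

Output resistance R_th = Ra‖Rb = (3900 × 240)/4140 = 226.1 Ω.
The fractional drop is R_th/(R_th + R_L); requiring this ≤ 0.110 gives R_L ≥ R_th(1/0.110 − 1) = 226.1 × 8.091 = 1.83 kΩ.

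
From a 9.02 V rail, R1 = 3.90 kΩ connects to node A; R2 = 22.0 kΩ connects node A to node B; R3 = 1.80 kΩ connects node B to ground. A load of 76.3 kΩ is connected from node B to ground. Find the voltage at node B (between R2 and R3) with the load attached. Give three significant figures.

At node B, R3 is in parallel with the load: R3‖R_L = 1.759 kΩ.
Below node A the resistance is R2 + (R3‖R_L) = 23.76 kΩ, so V_A = 9.02 × 23.76/27.66 = 7.748 V.
Then V_B = V_A × (R3‖R_L)/(R2 + R3‖R_L) = 7.748 × 1.759/23.76 = 0.573 V.

V ≈ 0.573 V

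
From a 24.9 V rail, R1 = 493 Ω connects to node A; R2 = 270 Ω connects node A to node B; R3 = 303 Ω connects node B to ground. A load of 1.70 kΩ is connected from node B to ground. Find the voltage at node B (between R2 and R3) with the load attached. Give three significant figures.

At node B, R3 is in parallel with the load: R3‖R_L = 257.2 Ω.
Below node A the resistance is R2 + (R3‖R_L) = 527.2 Ω, so V_A = 24.9 × 527.2/1020 = 12.87 V.
Then V_B = V_A × (R3‖R_L)/(R2 + R3‖R_L) = 12.87 × 257.2/527.2 = 6.28 V.

V ≈ 6.28 V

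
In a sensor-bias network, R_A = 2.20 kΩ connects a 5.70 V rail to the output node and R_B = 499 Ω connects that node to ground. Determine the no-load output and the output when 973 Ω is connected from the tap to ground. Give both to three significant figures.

Open-circuit: V = 5.70 × 499/(2200 + 499) = 1.05 V.
With the load, R_B becomes R_B‖R_L = 329.8 Ω, so V = 5.70 × 329.8/2530 = 0.743 V.

Unloaded: 1.05 V; loaded: 0.743 V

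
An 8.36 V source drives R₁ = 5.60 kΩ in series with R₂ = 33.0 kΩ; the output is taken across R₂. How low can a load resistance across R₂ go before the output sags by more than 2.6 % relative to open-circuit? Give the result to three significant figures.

Output resistance R_th = R₁‖R₂ = (5.60 × 33.0)/38.60 = 4.788 kΩ.
The fractional drop is R_th/(R_th + R_L); requiring this ≤ 0.0260 gives R_L ≥ R_th(1/0.0260 − 1) = 4.788 × 37.46 = 179 kΩ.

R_L(min) ≈ 179 kΩ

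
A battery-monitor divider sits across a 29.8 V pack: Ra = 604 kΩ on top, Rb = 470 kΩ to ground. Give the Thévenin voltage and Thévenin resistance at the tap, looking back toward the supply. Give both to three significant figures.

V_th = 13.0 V, R_th = 264 kΩ

V_th is the open-circuit tap voltage: 29.8 × 470/(604 + 470) = 13.0 V.
With the supply zeroed, Ra and Rb appear in parallel from the tap: R_th = Ra‖Rb = (604 × 470)/1074 = 264 kΩ.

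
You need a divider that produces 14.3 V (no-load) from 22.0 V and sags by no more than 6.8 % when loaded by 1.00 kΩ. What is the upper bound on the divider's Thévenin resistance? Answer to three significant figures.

Loading drop = R_th/(R_th + R_L) ≤ 0.0680, so R_th ≤ R_L · ε/(1−ε) = 1.00 kΩ × 0.0680/0.9320 = 73.0 Ω.

R_th ≤ 73.0 Ω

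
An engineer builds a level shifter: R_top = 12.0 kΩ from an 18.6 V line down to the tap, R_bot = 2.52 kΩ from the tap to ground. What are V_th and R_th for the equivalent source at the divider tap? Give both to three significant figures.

V_th is the open-circuit tap voltage: 18.6 × 2.52/(12.0 + 2.52) = 3.23 V.
With the supply zeroed, R_top and R_bot appear in parallel from the tap: R_th = R_top‖R_bot = (12.0 × 2.52)/14.52 = 2.08 kΩ.

V_th = 3.23 V, R_th = 2.08 kΩ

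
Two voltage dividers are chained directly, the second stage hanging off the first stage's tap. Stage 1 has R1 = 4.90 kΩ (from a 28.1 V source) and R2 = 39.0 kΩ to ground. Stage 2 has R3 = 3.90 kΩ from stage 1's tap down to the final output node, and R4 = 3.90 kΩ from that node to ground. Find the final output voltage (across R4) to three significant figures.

V_out ≈ 8.01 V

Stage 2 presents R3+R4 = 7.800 kΩ as a load on stage 1's tap.
Stage 1's lower leg becomes R2‖(R3+R4) = 6.500 kΩ, so V_mid = 28.1 × 6.500/11.40 = 16.02 V.
Stage 2 is itself unloaded: V_out = V_mid × R4/(R3+R4) = 16.02 × 3.90/7.800 = 8.01 V.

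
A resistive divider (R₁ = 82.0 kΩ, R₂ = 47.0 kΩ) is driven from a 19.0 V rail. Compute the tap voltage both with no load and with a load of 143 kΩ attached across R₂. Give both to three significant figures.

Unloaded: 6.92 V; loaded: 5.73 V

Open-circuit: V = 19.0 × 47.0/(82.0 + 47.0) = 6.92 V.
With the load, R₂ becomes R₂‖R_L = 35.37 kΩ, so V = 19.0 × 35.37/117.4 = 5.73 V.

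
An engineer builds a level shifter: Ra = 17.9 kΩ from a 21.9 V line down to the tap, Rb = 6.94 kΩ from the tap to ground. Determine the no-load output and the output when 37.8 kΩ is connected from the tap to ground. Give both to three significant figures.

Open-circuit: V = 21.9 × 6.94/(17.9 + 6.94) = 6.12 V.
With the load, Rb becomes Rb‖R_L = 5.863 kΩ, so V = 21.9 × 5.863/23.76 = 5.40 V.

Unloaded: 6.12 V; loaded: 5.40 V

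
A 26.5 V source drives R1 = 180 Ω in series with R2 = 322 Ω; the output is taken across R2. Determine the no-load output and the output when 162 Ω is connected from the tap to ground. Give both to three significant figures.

Open-circuit: V = 26.5 × 322/(180 + 322) = 17.0 V.
With the load, R2 becomes R2‖R_L = 107.8 Ω, so V = 26.5 × 107.8/287.8 = 9.92 V.

Unloaded: 17.0 V; loaded: 9.92 V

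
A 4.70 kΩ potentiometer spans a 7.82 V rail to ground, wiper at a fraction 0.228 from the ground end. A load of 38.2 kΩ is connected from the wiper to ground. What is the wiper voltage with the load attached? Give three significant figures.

The wiper splits the pot into (1−α)R = 3.628 kΩ above and αR = 1.072 kΩ below.
Lower section ‖ load = 1.042 kΩ.
V_wiper = 7.82 × 1.042/(3.628 + 1.042) = 1.75 V.

V ≈ 1.75 V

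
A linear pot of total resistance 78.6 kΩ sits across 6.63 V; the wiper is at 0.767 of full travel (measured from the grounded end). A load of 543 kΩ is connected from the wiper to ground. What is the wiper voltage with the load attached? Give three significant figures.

The wiper splits the pot into (1−α)R = 18.31 kΩ above and αR = 60.29 kΩ below.
Lower section ‖ load = 54.26 kΩ.
V_wiper = 6.63 × 54.26/(18.31 + 54.26) = 4.96 V.

V ≈ 4.96 V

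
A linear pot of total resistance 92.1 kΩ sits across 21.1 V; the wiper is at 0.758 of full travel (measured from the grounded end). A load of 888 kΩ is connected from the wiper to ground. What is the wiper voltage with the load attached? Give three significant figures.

The wiper splits the pot into (1−α)R = 22.29 kΩ above and αR = 69.81 kΩ below.
Lower section ‖ load = 64.72 kΩ.
V_wiper = 21.1 × 64.72/(22.29 + 64.72) = 15.7 V.

V ≈ 15.7 V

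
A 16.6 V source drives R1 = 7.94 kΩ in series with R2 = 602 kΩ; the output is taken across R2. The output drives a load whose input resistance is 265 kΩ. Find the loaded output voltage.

The load sits in parallel with R2: R2‖R_L = (602 × 265) / (602 + 265) = 184.0 kΩ.
V_out = 16.6 × 184.0 / (7.94 + 184.0) = 16.6 × 184.0/191.9 = 15.9 V.

V_out ≈ 15.9 V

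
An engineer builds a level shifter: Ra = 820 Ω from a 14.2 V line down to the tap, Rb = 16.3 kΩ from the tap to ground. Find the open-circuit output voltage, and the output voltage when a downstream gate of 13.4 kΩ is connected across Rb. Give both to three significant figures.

Unloaded: 13.5 V; loaded: 12.8 V

Open-circuit: V = 14.2 × 16300/(820 + 16300) = 13.5 V.
With the load, Rb becomes Rb‖R_L = 7354 Ω, so V = 14.2 × 7354/8174 = 12.8 V.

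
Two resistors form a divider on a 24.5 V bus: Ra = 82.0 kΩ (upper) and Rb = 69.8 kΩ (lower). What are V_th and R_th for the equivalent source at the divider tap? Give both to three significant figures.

V_th = 11.3 V, R_th = 37.7 kΩ

V_th is the open-circuit tap voltage: 24.5 × 69.8/(82.0 + 69.8) = 11.3 V.
With the supply zeroed, Ra and Rb appear in parallel from the tap: R_th = Ra‖Rb = (82.0 × 69.8)/151.8 = 37.7 kΩ.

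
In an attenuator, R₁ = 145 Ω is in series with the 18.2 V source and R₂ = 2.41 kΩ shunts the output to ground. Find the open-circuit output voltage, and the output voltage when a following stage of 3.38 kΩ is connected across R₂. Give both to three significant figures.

Unloaded: 17.2 V; loaded: 16.5 V

Open-circuit: V = 18.2 × 2410/(145 + 2410) = 17.2 V.
With the load, R₂ becomes R₂‖R_L = 1407 Ω, so V = 18.2 × 1407/1552 = 16.5 V.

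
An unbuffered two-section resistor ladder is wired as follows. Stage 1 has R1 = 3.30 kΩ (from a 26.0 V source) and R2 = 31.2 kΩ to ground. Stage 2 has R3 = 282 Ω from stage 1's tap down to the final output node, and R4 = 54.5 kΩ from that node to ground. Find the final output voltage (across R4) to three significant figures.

V_out ≈ 22.2 V

Stage 2 presents R3+R4 = 54780 Ω as a load on stage 1's tap.
Stage 1's lower leg becomes R2‖(R3+R4) = 19880 Ω, so V_mid = 26.0 × 19880/23180 = 22.30 V.
Stage 2 is itself unloaded: V_out = V_mid × R4/(R3+R4) = 22.30 × 54500/54780 = 22.2 V.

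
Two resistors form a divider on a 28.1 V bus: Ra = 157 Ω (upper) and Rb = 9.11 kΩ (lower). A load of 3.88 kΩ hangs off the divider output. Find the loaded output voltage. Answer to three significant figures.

V_out ≈ 26.6 V

The load sits in parallel with Rb: Rb‖R_L = (9110 × 3880) / (9110 + 3880) = 2721 Ω.
V_out = 28.1 × 2721 / (157 + 2721) = 28.1 × 2721/2878 = 26.6 V.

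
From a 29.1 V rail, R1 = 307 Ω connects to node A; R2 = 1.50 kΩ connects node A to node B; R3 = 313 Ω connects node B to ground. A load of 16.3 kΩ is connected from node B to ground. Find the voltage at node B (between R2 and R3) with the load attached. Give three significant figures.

V ≈ 4.23 V

At node B, R3 is in parallel with the load: R3‖R_L = 307.1 Ω.
Below node A the resistance is R2 + (R3‖R_L) = 1807 Ω, so V_A = 29.1 × 1807/2114 = 24.87 V.
Then V_B = V_A × (R3‖R_L)/(R2 + R3‖R_L) = 24.87 × 307.1/1807 = 4.23 V.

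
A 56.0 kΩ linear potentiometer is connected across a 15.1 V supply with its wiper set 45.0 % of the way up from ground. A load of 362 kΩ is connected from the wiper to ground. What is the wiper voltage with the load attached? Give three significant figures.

V ≈ 6.54 V

The wiper splits the pot into (1−α)R = 30.80 kΩ above and αR = 25.20 kΩ below.
Lower section ‖ load = 23.56 kΩ.
V_wiper = 15.1 × 23.56/(30.80 + 23.56) = 6.54 V.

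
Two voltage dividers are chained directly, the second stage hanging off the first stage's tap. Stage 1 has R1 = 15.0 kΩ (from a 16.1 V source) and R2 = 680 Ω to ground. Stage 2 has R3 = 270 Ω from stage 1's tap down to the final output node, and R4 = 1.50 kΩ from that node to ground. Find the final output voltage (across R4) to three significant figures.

V_out ≈ 0.433 V

Stage 2 presents R3+R4 = 1770 Ω as a load on stage 1's tap.
Stage 1's lower leg becomes R2‖(R3+R4) = 491.3 Ω, so V_mid = 16.1 × 491.3/15490 = 0.5106 V.
Stage 2 is itself unloaded: V_out = V_mid × R4/(R3+R4) = 0.5106 × 1500/1770 = 0.433 V.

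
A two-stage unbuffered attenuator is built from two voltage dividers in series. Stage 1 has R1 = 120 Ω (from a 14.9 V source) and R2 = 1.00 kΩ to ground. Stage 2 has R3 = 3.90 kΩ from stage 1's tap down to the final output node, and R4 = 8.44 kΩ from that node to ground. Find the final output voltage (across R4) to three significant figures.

Stage 2 presents R3+R4 = 12340 Ω as a load on stage 1's tap.
Stage 1's lower leg becomes R2‖(R3+R4) = 925.0 Ω, so V_mid = 14.9 × 925.0/1045 = 13.19 V.
Stage 2 is itself unloaded: V_out = V_mid × R4/(R3+R4) = 13.19 × 8440/12340 = 9.02 V.

V_out ≈ 9.02 V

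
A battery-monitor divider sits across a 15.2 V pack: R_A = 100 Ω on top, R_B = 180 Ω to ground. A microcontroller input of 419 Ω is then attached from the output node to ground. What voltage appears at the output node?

The load sits in parallel with R_B: R_B‖R_L = (180 × 419) / (180 + 419) = 125.9 Ω.
V_out = 15.2 × 125.9 / (100 + 125.9) = 15.2 × 125.9/225.9 = 8.47 V.
(Unloaded it would have been 9.77 V.)

V_out ≈ 8.47 V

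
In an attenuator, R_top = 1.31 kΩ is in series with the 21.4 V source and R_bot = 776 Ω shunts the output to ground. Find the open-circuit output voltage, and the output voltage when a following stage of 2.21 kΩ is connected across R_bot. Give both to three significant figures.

Unloaded: 7.96 V; loaded: 6.52 V

Open-circuit: V = 21.4 × 776/(1310 + 776) = 7.96 V.
With the load, R_bot becomes R_bot‖R_L = 574.3 Ω, so V = 21.4 × 574.3/1884 = 6.52 V.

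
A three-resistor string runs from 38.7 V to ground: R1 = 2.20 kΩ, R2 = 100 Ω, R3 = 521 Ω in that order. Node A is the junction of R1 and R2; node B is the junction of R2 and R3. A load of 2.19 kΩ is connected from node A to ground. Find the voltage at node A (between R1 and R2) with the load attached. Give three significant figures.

V ≈ 6.98 V

Below node A the series string R2+R3 = 621.0 Ω sits in parallel with the 2190 Ω load: 483.8 Ω.
V_A = 38.7 × 483.8/(2200 + 483.8) = 6.98 V.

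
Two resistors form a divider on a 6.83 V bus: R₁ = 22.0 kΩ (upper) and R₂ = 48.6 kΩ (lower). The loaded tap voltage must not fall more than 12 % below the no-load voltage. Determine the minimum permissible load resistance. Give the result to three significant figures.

R_L(min) ≈ 111 kΩ

Output resistance R_th = R₁‖R₂ = (22.0 × 48.6)/70.60 = 15.14 kΩ.
The fractional drop is R_th/(R_th + R_L); requiring this ≤ 0.120 gives R_L ≥ R_th(1/0.120 − 1) = 15.14 × 7.333 = 111 kΩ.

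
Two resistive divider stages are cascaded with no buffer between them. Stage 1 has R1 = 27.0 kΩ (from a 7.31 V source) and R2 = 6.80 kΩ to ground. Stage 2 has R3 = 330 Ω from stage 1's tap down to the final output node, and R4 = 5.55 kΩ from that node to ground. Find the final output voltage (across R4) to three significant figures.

Stage 2 presents R3+R4 = 5880 Ω as a load on stage 1's tap.
Stage 1's lower leg becomes R2‖(R3+R4) = 3153 Ω, so V_mid = 7.31 × 3153/30150 = 0.7645 V.
Stage 2 is itself unloaded: V_out = V_mid × R4/(R3+R4) = 0.7645 × 5550/5880 = 0.722 V.

V_out ≈ 0.722 V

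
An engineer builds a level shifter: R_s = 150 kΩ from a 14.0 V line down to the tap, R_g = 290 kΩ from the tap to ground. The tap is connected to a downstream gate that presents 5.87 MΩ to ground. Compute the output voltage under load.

The load sits in parallel with R_g: R_g‖R_L = (290 × 5870) / (290 + 5870) = 276.3 kΩ.
V_out = 14.0 × 276.3 / (150 + 276.3) = 14.0 × 276.3/426.3 = 9.07 V.
(Unloaded it would have been 9.23 V.)

V_out ≈ 9.07 V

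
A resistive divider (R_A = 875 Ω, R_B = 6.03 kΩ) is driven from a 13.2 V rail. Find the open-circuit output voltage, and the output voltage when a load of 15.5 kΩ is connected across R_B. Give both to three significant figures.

Open-circuit: V = 13.2 × 6030/(875 + 6030) = 11.5 V.
With the load, R_B becomes R_B‖R_L = 4341 Ω, so V = 13.2 × 4341/5216 = 11.0 V.

Unloaded: 11.5 V; loaded: 11.0 V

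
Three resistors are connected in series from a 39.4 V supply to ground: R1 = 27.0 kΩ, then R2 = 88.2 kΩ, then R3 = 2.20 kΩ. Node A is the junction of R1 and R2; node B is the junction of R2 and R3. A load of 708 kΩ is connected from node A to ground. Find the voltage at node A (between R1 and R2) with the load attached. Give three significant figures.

Below node A the series string R2+R3 = 90.40 kΩ sits in parallel with the 708 kΩ load: 80.16 kΩ.
V_A = 39.4 × 80.16/(27.0 + 80.16) = 29.5 V.

V ≈ 29.5 V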